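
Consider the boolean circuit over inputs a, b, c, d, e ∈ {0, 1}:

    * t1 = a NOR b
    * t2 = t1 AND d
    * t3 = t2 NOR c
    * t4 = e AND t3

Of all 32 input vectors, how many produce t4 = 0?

t4 = e AND t3 must be 0, so at least one of e, t3 is 0.
Enumerating the 32 input combinations, 25 give t4 = 0 and 7 give t4 = 1.

25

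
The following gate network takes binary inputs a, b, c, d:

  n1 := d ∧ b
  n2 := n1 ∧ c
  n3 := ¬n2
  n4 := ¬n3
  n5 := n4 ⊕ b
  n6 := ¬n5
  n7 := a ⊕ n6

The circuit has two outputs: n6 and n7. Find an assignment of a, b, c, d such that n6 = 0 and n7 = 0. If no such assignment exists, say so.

Check with a=0, b=1, c=0, d=1:
n1 = d ∧ b = 1 ∧ 1 = 1
n2 = n1 ∧ c = 1 ∧ 0 = 0
n3 = ¬n2 = ¬0 = 1
n4 = ¬n3 = ¬1 = 0
n5 = n4 ⊕ b = 0 ⊕ 1 = 1
n6 = ¬n5 = ¬1 = 0
n7 = a ⊕ n6 = 0 ⊕ 0 = 0
So n6 = 0 and n7 = 0.

a=0, b=1, c=0, d=1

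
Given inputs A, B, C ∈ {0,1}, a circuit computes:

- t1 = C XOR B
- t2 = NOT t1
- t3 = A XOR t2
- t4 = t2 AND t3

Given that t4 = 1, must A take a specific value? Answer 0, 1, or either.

t4 = t2 AND t3 must be 1, so both t2 = 1 and t3 = 1.
Every assignment with t4 = 1 has A = 0; there are 2 such assignment(s).
  A=0, B=0, C=0
  A=0, B=1, C=1

0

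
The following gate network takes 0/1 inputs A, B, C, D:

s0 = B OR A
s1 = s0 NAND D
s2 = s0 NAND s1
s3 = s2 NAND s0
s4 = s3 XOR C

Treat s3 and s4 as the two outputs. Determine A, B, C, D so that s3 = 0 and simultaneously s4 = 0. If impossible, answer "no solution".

A=1, B=0, C=0, D=1

Check with A=1, B=0, C=0, D=1:
s0 = B OR A = 0 OR 1 = 1
s1 = s0 NAND D = 1 NAND 1 = 0
s2 = s0 NAND s1 = 1 NAND 0 = 1
s3 = s2 NAND s0 = 1 NAND 1 = 0
s4 = s3 XOR C = 0 XOR 0 = 0
So s3 = 0 and s4 = 0.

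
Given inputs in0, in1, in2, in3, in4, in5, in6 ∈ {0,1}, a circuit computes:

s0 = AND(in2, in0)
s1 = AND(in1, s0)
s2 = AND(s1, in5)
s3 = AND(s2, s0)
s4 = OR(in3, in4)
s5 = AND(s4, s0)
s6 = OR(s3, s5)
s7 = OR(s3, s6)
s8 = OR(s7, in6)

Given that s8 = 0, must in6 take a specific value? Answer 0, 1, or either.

0

s8 = OR(s7, in6) must be 0, so both s7 = 0 and in6 = 0.
Every assignment with s8 = 0 has in6 = 0; there are 51 such assignment(s).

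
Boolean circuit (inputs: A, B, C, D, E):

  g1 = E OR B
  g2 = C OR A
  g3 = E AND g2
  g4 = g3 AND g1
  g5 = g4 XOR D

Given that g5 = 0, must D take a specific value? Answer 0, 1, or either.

either

Both values of D occur among assignments with g5 = 0:
  D=0: A=0, B=0, C=0, D=0, E=0
  D=1: A=0, B=0, C=1, D=1, E=1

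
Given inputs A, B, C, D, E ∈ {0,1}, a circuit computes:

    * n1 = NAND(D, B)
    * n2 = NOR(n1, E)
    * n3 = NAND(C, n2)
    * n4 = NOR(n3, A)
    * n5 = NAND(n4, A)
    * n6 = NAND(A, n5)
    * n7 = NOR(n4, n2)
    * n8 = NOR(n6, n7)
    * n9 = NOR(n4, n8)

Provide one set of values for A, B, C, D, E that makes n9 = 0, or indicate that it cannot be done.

n9 = NOR(n4, n8) must be 0, so at least one of n4, n8 is 1.
Check with A=1, B=1, C=1, D=1, E=0:
n1 = NAND(D, B) = NAND(1, 1) = 0
n2 = NOR(n1, E) = NOR(0, 0) = 1
n3 = NAND(C, n2) = NAND(1, 1) = 0
n4 = NOR(n3, A) = NOR(0, 1) = 0
n5 = NAND(n4, A) = NAND(0, 1) = 1
n6 = NAND(A, n5) = NAND(1, 1) = 0
n7 = NOR(n4, n2) = NOR(0, 1) = 0
n8 = NOR(n6, n7) = NOR(0, 0) = 1
n9 = NOR(n4, n8) = NOR(0, 1) = 0
So n9 = 0 as required.

A=1, B=1, C=1, D=1, E=0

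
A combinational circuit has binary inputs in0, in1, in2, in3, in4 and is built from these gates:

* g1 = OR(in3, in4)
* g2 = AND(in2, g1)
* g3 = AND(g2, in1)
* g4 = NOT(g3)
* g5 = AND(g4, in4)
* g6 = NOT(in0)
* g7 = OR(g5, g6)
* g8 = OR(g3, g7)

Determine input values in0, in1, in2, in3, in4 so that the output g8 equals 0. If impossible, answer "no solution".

g8 = OR(g3, g7) must be 0, so both g3 = 0 and g7 = 0.
g3 = AND(g2, in1) must be 0, so at least one of g2, in1 is 0.
g7 = OR(g5, g6) must be 0, so both g5 = 0 and g6 = 0.
Check with in0=1, in1=0, in2=1, in3=1, in4=0:
g1 = OR(in3, in4) = OR(1, 0) = 1
g2 = AND(in2, g1) = AND(1, 1) = 1
g3 = AND(g2, in1) = AND(1, 0) = 0
g4 = NOT(g3) = NOT 0 = 1
g5 = AND(g4, in4) = AND(1, 0) = 0
g6 = NOT(in0) = NOT 1 = 0
g7 = OR(g5, g6) = OR(0, 0) = 0
g8 = OR(g3, g7) = OR(0, 0) = 0
So g8 = 0 as required.

in0=1, in1=0, in2=1, in3=1, in4=0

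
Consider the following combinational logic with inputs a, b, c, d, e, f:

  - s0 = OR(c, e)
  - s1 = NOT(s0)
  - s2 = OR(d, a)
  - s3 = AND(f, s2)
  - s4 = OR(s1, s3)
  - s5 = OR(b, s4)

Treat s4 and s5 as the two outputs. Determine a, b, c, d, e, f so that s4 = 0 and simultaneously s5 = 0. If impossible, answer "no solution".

a=1, b=0, c=1, d=0, e=1, f=0

Check with a=1, b=0, c=1, d=0, e=1, f=0:
s0 = OR(c, e) = OR(1, 1) = 1
s1 = NOT(s0) = NOT 1 = 0
s2 = OR(d, a) = OR(0, 1) = 1
s3 = AND(f, s2) = AND(0, 1) = 0
s4 = OR(s1, s3) = OR(0, 0) = 0
s5 = OR(b, s4) = OR(0, 0) = 0
So s4 = 0 and s5 = 0.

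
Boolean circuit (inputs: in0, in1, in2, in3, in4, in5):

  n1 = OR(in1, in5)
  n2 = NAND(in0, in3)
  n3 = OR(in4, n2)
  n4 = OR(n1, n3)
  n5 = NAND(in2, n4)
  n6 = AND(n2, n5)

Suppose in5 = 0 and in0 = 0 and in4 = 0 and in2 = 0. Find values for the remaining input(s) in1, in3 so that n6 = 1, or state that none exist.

in1=1, in3=1

Check with in5 = 0 and in0 = 0 and in4 = 0 and in2 = 0 and in1=1, in3=1:
n1 = OR(in1, in5) = OR(1, 0) = 1
n2 = NAND(in0, in3) = NAND(0, 1) = 1
n3 = OR(in4, n2) = OR(0, 1) = 1
n4 = OR(n1, n3) = OR(1, 1) = 1
n5 = NAND(in2, n4) = NAND(0, 1) = 1
n6 = AND(n2, n5) = AND(1, 1) = 1
So n6 = 1.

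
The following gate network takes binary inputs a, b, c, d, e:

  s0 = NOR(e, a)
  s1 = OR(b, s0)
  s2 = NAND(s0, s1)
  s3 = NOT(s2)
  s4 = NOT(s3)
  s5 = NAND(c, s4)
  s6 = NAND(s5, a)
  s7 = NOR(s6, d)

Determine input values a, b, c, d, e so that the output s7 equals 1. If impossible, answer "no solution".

s7 = NOR(s6, d) must be 1, so both s6 = 0 and d = 0.
Check with a=1, b=1, c=0, d=0, e=0:
s0 = NOR(e, a) = NOR(0, 1) = 0
s1 = OR(b, s0) = OR(1, 0) = 1
s2 = NAND(s0, s1) = NAND(0, 1) = 1
s3 = NOT(s2) = NOT 1 = 0
s4 = NOT(s3) = NOT 0 = 1
s5 = NAND(c, s4) = NAND(0, 1) = 1
s6 = NAND(s5, a) = NAND(1, 1) = 0
s7 = NOR(s6, d) = NOR(0, 0) = 1
So s7 = 1 as required.

a=1, b=1, c=0, d=0, e=0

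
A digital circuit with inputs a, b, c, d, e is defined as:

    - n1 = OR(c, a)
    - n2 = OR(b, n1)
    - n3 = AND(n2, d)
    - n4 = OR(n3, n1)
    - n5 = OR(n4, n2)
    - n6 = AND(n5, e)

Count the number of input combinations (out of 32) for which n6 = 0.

n6 = AND(n5, e) must be 0, so at least one of n5, e is 0.
Enumerating the 32 input combinations, 18 give n6 = 0 and 14 give n6 = 1.

18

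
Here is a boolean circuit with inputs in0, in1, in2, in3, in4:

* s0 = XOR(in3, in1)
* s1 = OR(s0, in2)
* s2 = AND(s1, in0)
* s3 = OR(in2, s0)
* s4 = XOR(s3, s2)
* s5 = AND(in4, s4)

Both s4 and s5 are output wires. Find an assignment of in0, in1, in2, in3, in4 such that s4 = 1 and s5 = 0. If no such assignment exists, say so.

Check with in0=0 in1=0 in2=0 in3=1 in4=0:
s0 = XOR(in3, in1) = XOR(1, 0) = 1
s1 = OR(s0, in2) = OR(1, 0) = 1
s2 = AND(s1, in0) = AND(1, 0) = 0
s3 = OR(in2, s0) = OR(0, 1) = 1
s4 = XOR(s3, s2) = XOR(1, 0) = 1
s5 = AND(in4, s4) = AND(0, 1) = 0
So s4 = 1 and s5 = 0.

in0=0 in1=0 in2=0 in3=1 in4=0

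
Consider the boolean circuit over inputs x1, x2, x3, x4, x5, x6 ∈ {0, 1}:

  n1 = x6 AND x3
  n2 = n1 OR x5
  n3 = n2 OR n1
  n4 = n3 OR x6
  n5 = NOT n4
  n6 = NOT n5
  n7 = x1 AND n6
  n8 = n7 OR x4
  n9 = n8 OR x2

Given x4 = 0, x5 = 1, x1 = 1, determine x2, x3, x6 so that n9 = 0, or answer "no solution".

With x4 = 0, x5 = 1, x1 = 1 fixed, none of the 8 settings of x2, x3, x6 give n9 = 0.
For example, with x2=1, x3=0, x6=1:
n1 = x6 AND x3 = 1 AND 0 = 0
n2 = n1 OR x5 = 0 OR 1 = 1
n3 = n2 OR n1 = 1 OR 0 = 1
n4 = n3 OR x6 = 1 OR 1 = 1
n5 = NOT n4 = NOT 1 = 0
n6 = NOT n5 = NOT 0 = 1
n7 = x1 AND n6 = 1 AND 1 = 1
n8 = n7 OR x4 = 1 OR 0 = 1
n9 = n8 OR x2 = 1 OR 1 = 1
giving n9 = 1 ≠ 0.

no solution exists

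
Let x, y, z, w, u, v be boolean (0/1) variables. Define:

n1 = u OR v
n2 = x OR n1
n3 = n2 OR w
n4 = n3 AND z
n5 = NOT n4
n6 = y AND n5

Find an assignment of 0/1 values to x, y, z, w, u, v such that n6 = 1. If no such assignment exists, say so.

x=0, y=1, z=0, w=0, u=1, v=1

n6 = y AND n5 must be 1, so both y = 1 and n5 = 1.
n5 = NOT n4 must be 1, so n4 = 0.
Check with x=0, y=1, z=0, w=0, u=1, v=1:
n1 = u OR v = 1 OR 1 = 1
n2 = x OR n1 = 0 OR 1 = 1
n3 = n2 OR w = 1 OR 0 = 1
n4 = n3 AND z = 1 AND 0 = 0
n5 = NOT n4 = NOT 0 = 1
n6 = y AND n5 = 1 AND 1 = 1
So n6 = 1 as required.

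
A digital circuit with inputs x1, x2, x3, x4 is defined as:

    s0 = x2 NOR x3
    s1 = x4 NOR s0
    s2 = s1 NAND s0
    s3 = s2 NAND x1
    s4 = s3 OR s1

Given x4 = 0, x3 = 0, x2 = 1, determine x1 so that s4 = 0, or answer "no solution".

no solution exists

With x4 = 0, x3 = 0, x2 = 1 fixed, none of the 2 settings of x1 give s4 = 0.
For example, with x1=0:
s0 = x2 NOR x3 = 1 NOR 0 = 0
s1 = x4 NOR s0 = 0 NOR 0 = 1
s2 = s1 NAND s0 = 1 NAND 0 = 1
s3 = s2 NAND x1 = 1 NAND 0 = 1
s4 = s3 OR s1 = 1 OR 1 = 1
giving s4 = 1 ≠ 0.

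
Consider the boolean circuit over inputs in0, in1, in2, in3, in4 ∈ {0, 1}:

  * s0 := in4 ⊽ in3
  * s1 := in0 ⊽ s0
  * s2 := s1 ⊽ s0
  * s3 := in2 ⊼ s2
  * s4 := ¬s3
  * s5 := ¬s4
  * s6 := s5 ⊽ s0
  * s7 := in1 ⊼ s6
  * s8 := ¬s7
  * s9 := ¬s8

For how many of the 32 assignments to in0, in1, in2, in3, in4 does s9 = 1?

29

s9 = ¬s8 must be 1, so s8 = 0.
s8 = ¬s7 must be 0, so s7 = 1.
s7 = in1 ⊼ s6 must be 1, so at least one of in1, s6 is 0.
Enumerating the 32 input combinations, 29 give s9 = 1 and 3 give s9 = 0.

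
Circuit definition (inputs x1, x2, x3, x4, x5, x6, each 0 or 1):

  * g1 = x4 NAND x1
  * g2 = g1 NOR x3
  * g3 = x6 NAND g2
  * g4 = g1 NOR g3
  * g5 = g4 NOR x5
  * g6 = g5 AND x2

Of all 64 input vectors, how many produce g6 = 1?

g6 = g5 AND x2 must be 1, so both g5 = 1 and x2 = 1.
g5 = g4 NOR x5 must be 1, so both g4 = 0 and x5 = 0.
g4 = g1 NOR g3 must be 0, so at least one of g1, g3 is 1.
Enumerating the 64 input combinations, 15 give g6 = 1 and 49 give g6 = 0.

15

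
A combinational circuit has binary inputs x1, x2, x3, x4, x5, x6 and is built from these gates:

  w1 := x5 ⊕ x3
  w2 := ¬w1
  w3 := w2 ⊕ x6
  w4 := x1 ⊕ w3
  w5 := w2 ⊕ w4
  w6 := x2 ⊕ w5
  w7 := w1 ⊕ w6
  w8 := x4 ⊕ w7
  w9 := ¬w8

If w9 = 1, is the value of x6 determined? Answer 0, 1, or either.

either

Both values of x6 occur among assignments with w9 = 1:
  x6=0: x1=0, x2=0, x3=0, x4=0, x5=0, x6=0
  x6=1: x1=0, x2=0, x3=0, x4=0, x5=1, x6=1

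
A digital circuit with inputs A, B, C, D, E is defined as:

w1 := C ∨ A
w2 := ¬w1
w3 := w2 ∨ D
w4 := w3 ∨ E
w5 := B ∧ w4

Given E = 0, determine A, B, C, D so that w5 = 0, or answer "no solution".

A=1 B=1 C=1 D=0

w5 = B ∧ w4 must be 0, so at least one of B, w4 is 0.
Check with E = 0 and A=1, B=1, C=1, D=0:
w1 = C ∨ A = 1 ∨ 1 = 1
w2 = ¬w1 = ¬1 = 0
w3 = w2 ∨ D = 0 ∨ 0 = 0
w4 = w3 ∨ E = 0 ∨ 0 = 0
w5 = B ∧ w4 = 1 ∧ 0 = 0
So w5 = 0.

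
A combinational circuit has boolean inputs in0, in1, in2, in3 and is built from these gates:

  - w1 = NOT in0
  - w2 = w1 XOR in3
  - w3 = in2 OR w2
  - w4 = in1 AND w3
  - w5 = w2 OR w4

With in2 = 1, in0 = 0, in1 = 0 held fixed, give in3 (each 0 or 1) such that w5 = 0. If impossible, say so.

w5 = w2 OR w4 must be 0, so both w2 = 0 and w4 = 0.
Check with in2 = 1, in0 = 0, in1 = 0 and in3=1:
w1 = NOT in0 = NOT 0 = 1
w2 = w1 XOR in3 = 1 XOR 1 = 0
w3 = in2 OR w2 = 1 OR 0 = 1
w4 = in1 AND w3 = 0 AND 1 = 0
w5 = w2 OR w4 = 0 OR 0 = 0
So w5 = 0.

in3=1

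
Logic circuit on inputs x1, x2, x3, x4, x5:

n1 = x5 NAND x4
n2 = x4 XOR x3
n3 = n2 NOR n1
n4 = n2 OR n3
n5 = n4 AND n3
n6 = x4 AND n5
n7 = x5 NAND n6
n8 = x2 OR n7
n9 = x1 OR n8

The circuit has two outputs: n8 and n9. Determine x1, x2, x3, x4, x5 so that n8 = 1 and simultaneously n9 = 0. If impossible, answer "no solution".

no solution exists

Across all 32 input combinations, none give both n8 = 1 and n9 = 0.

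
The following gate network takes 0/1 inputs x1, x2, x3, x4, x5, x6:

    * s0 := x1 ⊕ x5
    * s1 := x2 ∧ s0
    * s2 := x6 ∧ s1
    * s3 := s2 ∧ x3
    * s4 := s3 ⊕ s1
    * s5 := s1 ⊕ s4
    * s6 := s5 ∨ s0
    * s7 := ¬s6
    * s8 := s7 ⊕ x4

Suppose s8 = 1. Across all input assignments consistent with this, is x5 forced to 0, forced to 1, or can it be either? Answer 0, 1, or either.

Both values of x5 occur among assignments with s8 = 1:
  x5=0: x1=0, x2=0, x3=0, x4=0, x5=0, x6=0
  x5=1: x1=0, x2=0, x3=0, x4=1, x5=1, x6=0

either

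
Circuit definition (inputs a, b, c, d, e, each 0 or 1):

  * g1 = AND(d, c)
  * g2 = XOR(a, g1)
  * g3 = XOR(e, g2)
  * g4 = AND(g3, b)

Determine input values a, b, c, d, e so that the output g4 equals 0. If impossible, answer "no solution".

a=0, b=0, c=0, d=0, e=1

g4 = AND(g3, b) must be 0, so at least one of g3, b is 0.
Check with a=0, b=0, c=0, d=0, e=1:
g1 = AND(d, c) = AND(0, 0) = 0
g2 = XOR(a, g1) = XOR(0, 0) = 0
g3 = XOR(e, g2) = XOR(1, 0) = 1
g4 = AND(g3, b) = AND(1, 0) = 0
So g4 = 0 as required.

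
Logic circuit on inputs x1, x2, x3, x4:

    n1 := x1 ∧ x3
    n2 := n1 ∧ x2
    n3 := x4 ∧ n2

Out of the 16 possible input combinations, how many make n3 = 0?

15

n3 = x4 ∧ n2 must be 0, so at least one of x4, n2 is 0.
Enumerating the 16 input combinations, 15 give n3 = 0 and 1 give n3 = 1.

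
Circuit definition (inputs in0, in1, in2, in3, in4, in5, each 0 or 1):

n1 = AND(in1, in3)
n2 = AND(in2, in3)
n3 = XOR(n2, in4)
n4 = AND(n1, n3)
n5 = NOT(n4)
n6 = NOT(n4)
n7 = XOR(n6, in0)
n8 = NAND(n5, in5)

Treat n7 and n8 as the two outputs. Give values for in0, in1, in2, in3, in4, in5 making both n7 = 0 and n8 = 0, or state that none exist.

Check with in0=1, in1=1, in2=1, in3=0, in4=1, in5=1:
n1 = AND(in1, in3) = AND(1, 0) = 0
n2 = AND(in2, in3) = AND(1, 0) = 0
n3 = XOR(n2, in4) = XOR(0, 1) = 1
n4 = AND(n1, n3) = AND(0, 1) = 0
n5 = NOT(n4) = NOT 0 = 1
n6 = NOT(n4) = NOT 0 = 1
n7 = XOR(n6, in0) = XOR(1, 1) = 0
n8 = NAND(n5, in5) = NAND(1, 1) = 0
So n7 = 0 and n8 = 0.

in0=1, in1=1, in2=1, in3=0, in4=1, in5=1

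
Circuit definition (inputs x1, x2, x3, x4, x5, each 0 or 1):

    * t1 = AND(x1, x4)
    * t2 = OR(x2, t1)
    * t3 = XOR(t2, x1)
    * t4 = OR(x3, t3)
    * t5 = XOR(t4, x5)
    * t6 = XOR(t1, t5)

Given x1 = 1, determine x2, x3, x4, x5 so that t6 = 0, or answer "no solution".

x2=1, x3=1, x4=0, x5=1

t6 = XOR(t1, t5) must be 0, so t1 and t5 are equal.
Check with x1 = 1 and x2=1, x3=1, x4=0, x5=1:
t1 = AND(x1, x4) = AND(1, 0) = 0
t2 = OR(x2, t1) = OR(1, 0) = 1
t3 = XOR(t2, x1) = XOR(1, 1) = 0
t4 = OR(x3, t3) = OR(1, 0) = 1
t5 = XOR(t4, x5) = XOR(1, 1) = 0
t6 = XOR(t1, t5) = XOR(0, 0) = 0
So t6 = 0.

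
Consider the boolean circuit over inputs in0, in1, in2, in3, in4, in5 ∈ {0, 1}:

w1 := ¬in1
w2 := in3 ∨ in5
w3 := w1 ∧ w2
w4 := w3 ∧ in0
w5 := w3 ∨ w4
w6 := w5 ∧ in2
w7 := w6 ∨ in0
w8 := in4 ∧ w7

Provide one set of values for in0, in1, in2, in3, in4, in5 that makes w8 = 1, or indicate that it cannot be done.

in0=1, in1=0, in2=0, in3=0, in4=1, in5=1

w8 = in4 ∧ w7 must be 1, so both in4 = 1 and w7 = 1.
Check with in0=1, in1=0, in2=0, in3=0, in4=1, in5=1:
w1 = ¬in1 = ¬0 = 1
w2 = in3 ∨ in5 = 0 ∨ 1 = 1
w3 = w1 ∧ w2 = 1 ∧ 1 = 1
w4 = w3 ∧ in0 = 1 ∧ 1 = 1
w5 = w3 ∨ w4 = 1 ∨ 1 = 1
w6 = w5 ∧ in2 = 1 ∧ 0 = 0
w7 = w6 ∨ in0 = 0 ∨ 1 = 1
w8 = in4 ∧ w7 = 1 ∧ 1 = 1
So w8 = 1 as required.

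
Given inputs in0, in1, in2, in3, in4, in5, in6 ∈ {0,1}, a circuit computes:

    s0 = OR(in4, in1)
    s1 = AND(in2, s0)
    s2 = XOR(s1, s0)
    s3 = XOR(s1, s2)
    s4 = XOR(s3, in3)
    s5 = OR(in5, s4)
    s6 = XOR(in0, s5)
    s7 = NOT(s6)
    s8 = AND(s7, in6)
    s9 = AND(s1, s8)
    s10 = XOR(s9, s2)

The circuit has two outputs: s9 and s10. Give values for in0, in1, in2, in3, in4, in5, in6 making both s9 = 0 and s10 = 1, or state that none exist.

Check with in0=0 in1=0 in2=0 in3=0 in4=1 in5=1 in6=0:
s0 = OR(in4, in1) = OR(1, 0) = 1
s1 = AND(in2, s0) = AND(0, 1) = 0
s2 = XOR(s1, s0) = XOR(0, 1) = 1
s3 = XOR(s1, s2) = XOR(0, 1) = 1
s4 = XOR(s3, in3) = XOR(1, 0) = 1
s5 = OR(in5, s4) = OR(1, 1) = 1
s6 = XOR(in0, s5) = XOR(0, 1) = 1
s7 = NOT(s6) = NOT 1 = 0
s8 = AND(s7, in6) = AND(0, 0) = 0
s9 = AND(s1, s8) = AND(0, 0) = 0
s10 = XOR(s9, s2) = XOR(0, 1) = 1
So s9 = 0 and s10 = 1.

in0=0 in1=0 in2=0 in3=0 in4=1 in5=1 in6=0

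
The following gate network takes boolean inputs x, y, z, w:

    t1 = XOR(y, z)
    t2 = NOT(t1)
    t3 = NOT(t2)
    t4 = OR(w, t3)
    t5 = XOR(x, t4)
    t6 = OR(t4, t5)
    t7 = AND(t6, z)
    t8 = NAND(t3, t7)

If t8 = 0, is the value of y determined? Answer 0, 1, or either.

0

t8 = NAND(t3, t7) must be 0, so both t3 = 1 and t7 = 1.
t3 = NOT(t2) must be 1, so t2 = 0.
t7 = AND(t6, z) must be 1, so both t6 = 1 and z = 1.
Every assignment with t8 = 0 has y = 0; there are 4 such assignment(s).
  x=0, y=0, z=1, w=0
  x=0, y=0, z=1, w=1
  x=1, y=0, z=1, w=0
  x=1, y=0, z=1, w=1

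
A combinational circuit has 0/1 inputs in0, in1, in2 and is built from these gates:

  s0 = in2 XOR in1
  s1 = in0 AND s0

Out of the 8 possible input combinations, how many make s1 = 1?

s1 = in0 AND s0 must be 1, so both in0 = 1 and s0 = 1.
s0 = in2 XOR in1 must be 1, so in2 and in1 differ.
Satisfying assignments:
  in0=1, in1=0, in2=1
  in0=1, in1=1, in2=0

2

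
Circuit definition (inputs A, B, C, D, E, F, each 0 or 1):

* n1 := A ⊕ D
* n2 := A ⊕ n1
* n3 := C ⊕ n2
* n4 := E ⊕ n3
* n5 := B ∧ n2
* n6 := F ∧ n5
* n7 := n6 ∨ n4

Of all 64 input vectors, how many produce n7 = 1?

n7 = n6 ∨ n4 must be 1, so at least one of n6, n4 is 1.
Enumerating the 64 input combinations, 36 give n7 = 1 and 28 give n7 = 0.

36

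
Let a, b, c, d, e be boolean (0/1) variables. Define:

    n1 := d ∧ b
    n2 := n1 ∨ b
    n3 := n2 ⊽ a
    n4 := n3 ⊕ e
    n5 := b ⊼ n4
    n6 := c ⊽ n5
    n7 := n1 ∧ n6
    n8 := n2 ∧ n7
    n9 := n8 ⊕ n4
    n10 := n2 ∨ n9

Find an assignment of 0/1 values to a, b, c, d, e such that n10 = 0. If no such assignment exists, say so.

n10 = n2 ∨ n9 must be 0, so both n2 = 0 and n9 = 0.
n2 = n1 ∨ b must be 0, so both n1 = 0 and b = 0.
Check with a=1, b=0, c=0, d=0, e=0:
n1 = d ∧ b = 0 ∧ 0 = 0
n2 = n1 ∨ b = 0 ∨ 0 = 0
n3 = n2 ⊽ a = 0 ⊽ 1 = 0
n4 = n3 ⊕ e = 0 ⊕ 0 = 0
n5 = b ⊼ n4 = 0 ⊼ 0 = 1
n6 = c ⊽ n5 = 0 ⊽ 1 = 0
n7 = n1 ∧ n6 = 0 ∧ 0 = 0
n8 = n2 ∧ n7 = 0 ∧ 0 = 0
n9 = n8 ⊕ n4 = 0 ⊕ 0 = 0
n10 = n2 ∨ n9 = 0 ∨ 0 = 0
So n10 = 0 as required.

a=1, b=0, c=0, d=0, e=0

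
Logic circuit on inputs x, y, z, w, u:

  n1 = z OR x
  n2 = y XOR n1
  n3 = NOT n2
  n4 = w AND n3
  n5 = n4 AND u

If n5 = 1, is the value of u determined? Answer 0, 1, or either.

1

n5 = n4 AND u must be 1, so both n4 = 1 and u = 1.
n4 = w AND n3 must be 1, so both w = 1 and n3 = 1.
Every assignment with n5 = 1 has u = 1; there are 4 such assignment(s).
  x=0, y=0, z=0, w=1, u=1
  x=0, y=1, z=1, w=1, u=1
  x=1, y=1, z=0, w=1, u=1
  x=1, y=1, z=1, w=1, u=1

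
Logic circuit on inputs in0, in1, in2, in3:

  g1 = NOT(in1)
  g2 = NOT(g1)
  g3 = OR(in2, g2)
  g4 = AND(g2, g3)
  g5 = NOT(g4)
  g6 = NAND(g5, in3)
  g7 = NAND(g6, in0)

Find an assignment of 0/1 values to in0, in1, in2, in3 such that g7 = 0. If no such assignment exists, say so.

g7 = NAND(g6, in0) must be 0, so both g6 = 1 and in0 = 1.
Check with in0=1, in1=1, in2=0, in3=1:
g1 = NOT(in1) = NOT 1 = 0
g2 = NOT(g1) = NOT 0 = 1
g3 = OR(in2, g2) = OR(0, 1) = 1
g4 = AND(g2, g3) = AND(1, 1) = 1
g5 = NOT(g4) = NOT 1 = 0
g6 = NAND(g5, in3) = NAND(0, 1) = 1
g7 = NAND(g6, in0) = NAND(1, 1) = 0
So g7 = 0 as required.

in0=1, in1=1, in2=0, in3=1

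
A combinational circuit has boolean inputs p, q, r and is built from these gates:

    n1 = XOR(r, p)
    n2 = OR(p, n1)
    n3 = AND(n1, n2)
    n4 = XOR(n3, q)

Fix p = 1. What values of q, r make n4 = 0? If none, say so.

q=0, r=1

n4 = XOR(n3, q) must be 0, so n3 and q are equal.
Check with p = 1 and q=0, r=1:
n1 = XOR(r, p) = XOR(1, 1) = 0
n2 = OR(p, n1) = OR(1, 0) = 1
n3 = AND(n1, n2) = AND(0, 1) = 0
n4 = XOR(n3, q) = XOR(0, 0) = 0
So n4 = 0.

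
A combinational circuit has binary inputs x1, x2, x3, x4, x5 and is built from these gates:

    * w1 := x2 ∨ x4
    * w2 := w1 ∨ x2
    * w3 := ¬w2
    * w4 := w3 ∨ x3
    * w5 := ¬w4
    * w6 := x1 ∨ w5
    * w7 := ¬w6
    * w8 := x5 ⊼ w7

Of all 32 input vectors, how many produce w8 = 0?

w8 = x5 ⊼ w7 must be 0, so both x5 = 1 and w7 = 1.
Satisfying assignments:
  x1=0, x2=0, x3=0, x4=0, x5=1
  x1=0, x2=0, x3=1, x4=0, x5=1
  x1=0, x2=0, x3=1, x4=1, x5=1
  x1=0, x2=1, x3=1, x4=0, x5=1
  x1=0, x2=1, x3=1, x4=1, x5=1

5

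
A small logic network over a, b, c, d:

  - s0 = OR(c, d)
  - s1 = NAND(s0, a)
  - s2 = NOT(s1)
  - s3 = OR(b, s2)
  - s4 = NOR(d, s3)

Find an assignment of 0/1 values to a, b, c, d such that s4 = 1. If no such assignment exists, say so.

s4 = NOR(d, s3) must be 1, so both d = 0 and s3 = 0.
Check with a=0 b=0 c=1 d=0:
s0 = OR(c, d) = OR(1, 0) = 1
s1 = NAND(s0, a) = NAND(1, 0) = 1
s2 = NOT(s1) = NOT 1 = 0
s3 = OR(b, s2) = OR(0, 0) = 0
s4 = NOR(d, s3) = NOR(0, 0) = 1
So s4 = 1 as required.

a=0 b=0 c=1 d=0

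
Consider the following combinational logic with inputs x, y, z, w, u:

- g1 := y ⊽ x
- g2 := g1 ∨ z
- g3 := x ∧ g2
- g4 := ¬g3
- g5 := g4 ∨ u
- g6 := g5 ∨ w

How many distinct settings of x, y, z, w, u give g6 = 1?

g6 = g5 ∨ w must be 1, so at least one of g5, w is 1.
Enumerating the 32 input combinations, 30 give g6 = 1 and 2 give g6 = 0.

30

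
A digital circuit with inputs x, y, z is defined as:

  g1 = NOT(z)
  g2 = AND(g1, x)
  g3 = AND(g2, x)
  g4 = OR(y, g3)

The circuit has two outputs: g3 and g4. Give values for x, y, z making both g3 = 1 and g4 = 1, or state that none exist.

Check with x=1, y=0, z=0:
g1 = NOT(z) = NOT 0 = 1
g2 = AND(g1, x) = AND(1, 1) = 1
g3 = AND(g2, x) = AND(1, 1) = 1
g4 = OR(y, g3) = OR(0, 1) = 1
So g3 = 1 and g4 = 1.

x=1, y=0, z=0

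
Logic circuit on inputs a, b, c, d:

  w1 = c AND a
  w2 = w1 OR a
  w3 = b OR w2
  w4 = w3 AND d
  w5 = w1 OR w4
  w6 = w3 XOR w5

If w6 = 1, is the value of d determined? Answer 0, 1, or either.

w6 = w3 XOR w5 must be 1, so w3 and w5 differ.
Every assignment with w6 = 1 has d = 0; there are 4 such assignment(s).
  a=0, b=1, c=0, d=0
  a=0, b=1, c=1, d=0
  a=1, b=0, c=0, d=0
  a=1, b=1, c=0, d=0

0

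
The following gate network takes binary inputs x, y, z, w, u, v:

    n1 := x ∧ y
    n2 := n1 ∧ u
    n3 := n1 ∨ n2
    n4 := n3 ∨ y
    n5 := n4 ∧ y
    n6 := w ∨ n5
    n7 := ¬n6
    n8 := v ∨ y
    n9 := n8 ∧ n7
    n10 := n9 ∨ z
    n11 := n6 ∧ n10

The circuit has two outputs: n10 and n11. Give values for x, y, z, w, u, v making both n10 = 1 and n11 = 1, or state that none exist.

Check with x=1, y=1, z=1, w=1, u=1, v=0:
n1 = x ∧ y = 1 ∧ 1 = 1
n2 = n1 ∧ u = 1 ∧ 1 = 1
n3 = n1 ∨ n2 = 1 ∨ 1 = 1
n4 = n3 ∨ y = 1 ∨ 1 = 1
n5 = n4 ∧ y = 1 ∧ 1 = 1
n6 = w ∨ n5 = 1 ∨ 1 = 1
n7 = ¬n6 = ¬1 = 0
n8 = v ∨ y = 0 ∨ 1 = 1
n9 = n8 ∧ n7 = 1 ∧ 0 = 0
n10 = n9 ∨ z = 0 ∨ 1 = 1
n11 = n6 ∧ n10 = 1 ∧ 1 = 1
So n10 = 1 and n11 = 1.

x=1, y=1, z=1, w=1, u=1, v=0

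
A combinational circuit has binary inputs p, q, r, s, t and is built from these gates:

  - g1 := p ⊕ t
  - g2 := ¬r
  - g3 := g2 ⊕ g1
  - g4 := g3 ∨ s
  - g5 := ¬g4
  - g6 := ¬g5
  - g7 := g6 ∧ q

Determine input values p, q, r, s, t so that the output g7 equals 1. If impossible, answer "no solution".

g7 = g6 ∧ q must be 1, so both g6 = 1 and q = 1.
g6 = ¬g5 must be 1, so g5 = 0.
g5 = ¬g4 must be 0, so g4 = 1.
Check with p=1 q=1 r=0 s=1 t=1:
g1 = p ⊕ t = 1 ⊕ 1 = 0
g2 = ¬r = ¬0 = 1
g3 = g2 ⊕ g1 = 1 ⊕ 0 = 1
g4 = g3 ∨ s = 1 ∨ 1 = 1
g5 = ¬g4 = ¬1 = 0
g6 = ¬g5 = ¬0 = 1
g7 = g6 ∧ q = 1 ∧ 1 = 1
So g7 = 1 as required.

p=1 q=1 r=0 s=1 t=1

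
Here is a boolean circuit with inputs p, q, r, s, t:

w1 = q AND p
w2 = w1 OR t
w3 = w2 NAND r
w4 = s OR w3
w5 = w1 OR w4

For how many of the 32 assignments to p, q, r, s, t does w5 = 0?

3

w5 = w1 OR w4 must be 0, so both w1 = 0 and w4 = 0.
Enumerating the 32 input combinations, 3 give w5 = 0 and 29 give w5 = 1.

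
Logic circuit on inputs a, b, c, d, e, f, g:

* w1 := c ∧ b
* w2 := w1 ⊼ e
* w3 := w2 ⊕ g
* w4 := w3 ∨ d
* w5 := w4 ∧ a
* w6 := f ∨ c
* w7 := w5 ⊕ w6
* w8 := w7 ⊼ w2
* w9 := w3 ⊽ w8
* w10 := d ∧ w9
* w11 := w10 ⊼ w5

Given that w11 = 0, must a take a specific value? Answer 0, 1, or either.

1

w11 = w10 ⊼ w5 must be 0, so both w10 = 1 and w5 = 1.
w10 = d ∧ w9 must be 1, so both d = 1 and w9 = 1.
w5 = w4 ∧ a must be 1, so both w4 = 1 and a = 1.
Every assignment with w11 = 0 has a = 1; there are 4 such assignment(s).
  a=1, b=0, c=0, d=1, e=0, f=0, g=1
  a=1, b=0, c=0, d=1, e=1, f=0, g=1
  a=1, b=1, c=0, d=1, e=0, f=0, g=1
  a=1, b=1, c=0, d=1, e=1, f=0, g=1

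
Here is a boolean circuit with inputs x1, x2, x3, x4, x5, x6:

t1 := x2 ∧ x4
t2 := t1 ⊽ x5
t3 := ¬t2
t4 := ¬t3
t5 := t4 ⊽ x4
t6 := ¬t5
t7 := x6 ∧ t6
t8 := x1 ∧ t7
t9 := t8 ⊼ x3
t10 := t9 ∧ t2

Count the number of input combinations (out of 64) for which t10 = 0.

43

t10 = t9 ∧ t2 must be 0, so at least one of t9, t2 is 0.
Enumerating the 64 input combinations, 43 give t10 = 0 and 21 give t10 = 1.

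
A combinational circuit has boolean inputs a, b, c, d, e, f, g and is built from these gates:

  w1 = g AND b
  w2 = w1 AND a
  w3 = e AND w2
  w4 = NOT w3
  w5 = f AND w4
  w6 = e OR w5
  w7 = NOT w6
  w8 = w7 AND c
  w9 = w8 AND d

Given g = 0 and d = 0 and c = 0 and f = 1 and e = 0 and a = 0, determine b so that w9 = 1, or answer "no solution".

no solution exists

With g = 0 and d = 0 and c = 0 and f = 1 and e = 0 and a = 0 fixed, none of the 2 settings of b give w9 = 1.
For example, with b=0:
w1 = g AND b = 0 AND 0 = 0
w2 = w1 AND a = 0 AND 0 = 0
w3 = e AND w2 = 0 AND 0 = 0
w4 = NOT w3 = NOT 0 = 1
w5 = f AND w4 = 1 AND 1 = 1
w6 = e OR w5 = 0 OR 1 = 1
w7 = NOT w6 = NOT 1 = 0
w8 = w7 AND c = 0 AND 0 = 0
w9 = w8 AND d = 0 AND 0 = 0
giving w9 = 0 ≠ 1.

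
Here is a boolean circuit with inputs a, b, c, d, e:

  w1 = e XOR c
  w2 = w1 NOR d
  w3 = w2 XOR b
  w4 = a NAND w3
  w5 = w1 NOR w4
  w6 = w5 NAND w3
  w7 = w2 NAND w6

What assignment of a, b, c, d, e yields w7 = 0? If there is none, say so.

a=0 b=1 c=0 d=0 e=0

w7 = w2 NAND w6 must be 0, so both w2 = 1 and w6 = 1.
w2 = w1 NOR d must be 1, so both w1 = 0 and d = 0.
Check with a=0 b=1 c=0 d=0 e=0:
w1 = e XOR c = 0 XOR 0 = 0
w2 = w1 NOR d = 0 NOR 0 = 1
w3 = w2 XOR b = 1 XOR 1 = 0
w4 = a NAND w3 = 0 NAND 0 = 1
w5 = w1 NOR w4 = 0 NOR 1 = 0
w6 = w5 NAND w3 = 0 NAND 0 = 1
w7 = w2 NAND w6 = 1 NAND 1 = 0
So w7 = 0 as required.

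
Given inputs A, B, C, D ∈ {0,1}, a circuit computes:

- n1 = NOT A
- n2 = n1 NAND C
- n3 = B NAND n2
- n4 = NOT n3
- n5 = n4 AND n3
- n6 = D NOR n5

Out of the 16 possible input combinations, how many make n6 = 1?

n6 = D NOR n5 must be 1, so both D = 0 and n5 = 0.
n5 = n4 AND n3 must be 0, so at least one of n4, n3 is 0.
Enumerating the 16 input combinations, 8 give n6 = 1 and 8 give n6 = 0.

8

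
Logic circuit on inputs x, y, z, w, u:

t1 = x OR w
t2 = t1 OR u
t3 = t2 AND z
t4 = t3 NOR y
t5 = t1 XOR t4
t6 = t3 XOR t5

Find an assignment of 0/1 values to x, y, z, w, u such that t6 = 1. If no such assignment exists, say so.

t6 = t3 XOR t5 must be 1, so t3 and t5 differ.
Check with x=0, y=0, z=0, w=0, u=0:
t1 = x OR w = 0 OR 0 = 0
t2 = t1 OR u = 0 OR 0 = 0
t3 = t2 AND z = 0 AND 0 = 0
t4 = t3 NOR y = 0 NOR 0 = 1
t5 = t1 XOR t4 = 0 XOR 1 = 1
t6 = t3 XOR t5 = 0 XOR 1 = 1
So t6 = 1 as required.

x=0, y=0, z=0, w=0, u=0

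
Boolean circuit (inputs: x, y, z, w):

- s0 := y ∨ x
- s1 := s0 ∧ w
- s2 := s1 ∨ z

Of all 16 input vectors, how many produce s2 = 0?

s2 = s1 ∨ z must be 0, so both s1 = 0 and z = 0.
s1 = s0 ∧ w must be 0, so at least one of s0, w is 0.
Satisfying assignments:
  x=0, y=0, z=0, w=0
  x=0, y=0, z=0, w=1
  x=0, y=1, z=0, w=0
  x=1, y=0, z=0, w=0
  x=1, y=1, z=0, w=0

5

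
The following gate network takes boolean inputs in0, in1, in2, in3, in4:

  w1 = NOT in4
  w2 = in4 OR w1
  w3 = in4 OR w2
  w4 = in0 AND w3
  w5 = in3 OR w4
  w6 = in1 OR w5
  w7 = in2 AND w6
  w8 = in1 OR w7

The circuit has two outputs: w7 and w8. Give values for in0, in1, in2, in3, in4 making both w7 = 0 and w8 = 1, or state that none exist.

in0=0 in1=1 in2=0 in3=0 in4=0

Check with in0=0 in1=1 in2=0 in3=0 in4=0:
w1 = NOT in4 = NOT 0 = 1
w2 = in4 OR w1 = 0 OR 1 = 1
w3 = in4 OR w2 = 0 OR 1 = 1
w4 = in0 AND w3 = 0 AND 1 = 0
w5 = in3 OR w4 = 0 OR 0 = 0
w6 = in1 OR w5 = 1 OR 0 = 1
w7 = in2 AND w6 = 0 AND 1 = 0
w8 = in1 OR w7 = 1 OR 0 = 1
So w7 = 0 and w8 = 1.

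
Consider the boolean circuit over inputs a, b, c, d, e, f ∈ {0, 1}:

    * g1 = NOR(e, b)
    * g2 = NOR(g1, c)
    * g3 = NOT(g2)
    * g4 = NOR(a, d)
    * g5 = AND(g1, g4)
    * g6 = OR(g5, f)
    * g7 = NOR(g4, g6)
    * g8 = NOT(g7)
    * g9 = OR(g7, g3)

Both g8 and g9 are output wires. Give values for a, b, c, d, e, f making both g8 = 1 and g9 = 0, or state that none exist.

a=0 b=0 c=0 d=0 e=1 f=0

Check with a=0 b=0 c=0 d=0 e=1 f=0:
g1 = NOR(e, b) = NOR(1, 0) = 0
g2 = NOR(g1, c) = NOR(0, 0) = 1
g3 = NOT(g2) = NOT 1 = 0
g4 = NOR(a, d) = NOR(0, 0) = 1
g5 = AND(g1, g4) = AND(0, 1) = 0
g6 = OR(g5, f) = OR(0, 0) = 0
g7 = NOR(g4, g6) = NOR(1, 0) = 0
g8 = NOT(g7) = NOT 0 = 1
g9 = OR(g7, g3) = OR(0, 0) = 0
So g8 = 1 and g9 = 0.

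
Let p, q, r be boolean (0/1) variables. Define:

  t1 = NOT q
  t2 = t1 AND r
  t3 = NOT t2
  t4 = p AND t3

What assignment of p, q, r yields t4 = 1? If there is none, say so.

p=1, q=0, r=0

Check with p=1, q=0, r=0:
t1 = NOT q = NOT 0 = 1
t2 = t1 AND r = 1 AND 0 = 0
t3 = NOT t2 = NOT 0 = 1
t4 = p AND t3 = 1 AND 1 = 1
So t4 = 1 as required.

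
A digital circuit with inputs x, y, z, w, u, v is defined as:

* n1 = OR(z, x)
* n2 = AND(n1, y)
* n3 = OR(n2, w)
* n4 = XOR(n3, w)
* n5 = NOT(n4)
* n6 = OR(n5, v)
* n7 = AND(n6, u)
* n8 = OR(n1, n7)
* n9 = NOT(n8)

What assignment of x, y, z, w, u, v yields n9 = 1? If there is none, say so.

x=0, y=1, z=0, w=0, u=0, v=1

n9 = NOT(n8) must be 1, so n8 = 0.
n8 = OR(n1, n7) must be 0, so both n1 = 0 and n7 = 0.
n1 = OR(z, x) must be 0, so both z = 0 and x = 0.
Check with x=0, y=1, z=0, w=0, u=0, v=1:
n1 = OR(z, x) = OR(0, 0) = 0
n2 = AND(n1, y) = AND(0, 1) = 0
n3 = OR(n2, w) = OR(0, 0) = 0
n4 = XOR(n3, w) = XOR(0, 0) = 0
n5 = NOT(n4) = NOT 0 = 1
n6 = OR(n5, v) = OR(1, 1) = 1
n7 = AND(n6, u) = AND(1, 0) = 0
n8 = OR(n1, n7) = OR(0, 0) = 0
n9 = NOT(n8) = NOT 0 = 1
So n9 = 1 as required.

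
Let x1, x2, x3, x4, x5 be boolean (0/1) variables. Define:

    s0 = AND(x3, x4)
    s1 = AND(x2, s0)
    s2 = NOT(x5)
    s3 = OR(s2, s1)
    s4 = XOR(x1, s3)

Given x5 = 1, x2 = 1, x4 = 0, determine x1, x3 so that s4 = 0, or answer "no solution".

Check with x5 = 1, x2 = 1, x4 = 0 and x1=0, x3=0:
s0 = AND(x3, x4) = AND(0, 0) = 0
s1 = AND(x2, s0) = AND(1, 0) = 0
s2 = NOT(x5) = NOT 1 = 0
s3 = OR(s2, s1) = OR(0, 0) = 0
s4 = XOR(x1, s3) = XOR(0, 0) = 0
So s4 = 0.

x1=0 x3=0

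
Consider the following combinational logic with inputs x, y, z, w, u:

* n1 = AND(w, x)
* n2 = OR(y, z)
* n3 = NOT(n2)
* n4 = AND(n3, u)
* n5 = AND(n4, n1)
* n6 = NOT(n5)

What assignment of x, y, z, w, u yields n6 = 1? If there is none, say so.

n6 = NOT(n5) must be 1, so n5 = 0.
Check with x=0, y=0, z=1, w=0, u=0:
n1 = AND(w, x) = AND(0, 0) = 0
n2 = OR(y, z) = OR(0, 1) = 1
n3 = NOT(n2) = NOT 1 = 0
n4 = AND(n3, u) = AND(0, 0) = 0
n5 = AND(n4, n1) = AND(0, 0) = 0
n6 = NOT(n5) = NOT 0 = 1
So n6 = 1 as required.

x=0, y=0, z=1, w=0, u=0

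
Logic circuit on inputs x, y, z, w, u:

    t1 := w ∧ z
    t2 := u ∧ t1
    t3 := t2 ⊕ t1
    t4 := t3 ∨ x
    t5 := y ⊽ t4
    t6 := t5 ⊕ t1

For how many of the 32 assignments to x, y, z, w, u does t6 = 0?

19

t6 = t5 ⊕ t1 must be 0, so t5 and t1 are equal.
Enumerating the 32 input combinations, 19 give t6 = 0 and 13 give t6 = 1.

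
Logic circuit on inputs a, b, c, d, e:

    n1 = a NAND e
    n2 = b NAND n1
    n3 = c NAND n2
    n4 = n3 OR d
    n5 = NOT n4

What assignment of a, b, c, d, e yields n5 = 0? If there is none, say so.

n5 = NOT n4 must be 0, so n4 = 1.
n4 = n3 OR d must be 1, so at least one of n3, d is 1.
Check with a=0, b=1, c=1, d=1, e=0:
n1 = a NAND e = 0 NAND 0 = 1
n2 = b NAND n1 = 1 NAND 1 = 0
n3 = c NAND n2 = 1 NAND 0 = 1
n4 = n3 OR d = 1 OR 1 = 1
n5 = NOT n4 = NOT 1 = 0
So n5 = 0 as required.

a=0, b=1, c=1, d=1, e=0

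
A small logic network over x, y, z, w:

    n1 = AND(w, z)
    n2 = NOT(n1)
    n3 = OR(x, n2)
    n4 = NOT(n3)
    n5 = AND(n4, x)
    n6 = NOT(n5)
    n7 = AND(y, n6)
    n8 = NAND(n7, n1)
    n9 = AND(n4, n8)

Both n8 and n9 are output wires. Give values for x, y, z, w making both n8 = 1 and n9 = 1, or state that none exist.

Check with x=0 y=0 z=1 w=1:
n1 = AND(w, z) = AND(1, 1) = 1
n2 = NOT(n1) = NOT 1 = 0
n3 = OR(x, n2) = OR(0, 0) = 0
n4 = NOT(n3) = NOT 0 = 1
n5 = AND(n4, x) = AND(1, 0) = 0
n6 = NOT(n5) = NOT 0 = 1
n7 = AND(y, n6) = AND(0, 1) = 0
n8 = NAND(n7, n1) = NAND(0, 1) = 1
n9 = AND(n4, n8) = AND(1, 1) = 1
So n8 = 1 and n9 = 1.

x=0 y=0 z=1 w=1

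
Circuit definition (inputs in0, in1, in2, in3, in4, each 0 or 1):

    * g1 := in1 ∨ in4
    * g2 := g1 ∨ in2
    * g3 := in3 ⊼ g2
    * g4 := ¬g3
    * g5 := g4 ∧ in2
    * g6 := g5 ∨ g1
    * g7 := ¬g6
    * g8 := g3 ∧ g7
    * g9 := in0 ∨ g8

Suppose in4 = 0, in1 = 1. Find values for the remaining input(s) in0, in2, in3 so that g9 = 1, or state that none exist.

g9 = in0 ∨ g8 must be 1, so at least one of in0, g8 is 1.
Check with in4 = 0, in1 = 1 and in0=1, in2=0, in3=0:
g1 = in1 ∨ in4 = 1 ∨ 0 = 1
g2 = g1 ∨ in2 = 1 ∨ 0 = 1
g3 = in3 ⊼ g2 = 0 ⊼ 1 = 1
g4 = ¬g3 = ¬1 = 0
g5 = g4 ∧ in2 = 0 ∧ 0 = 0
g6 = g5 ∨ g1 = 0 ∨ 1 = 1
g7 = ¬g6 = ¬1 = 0
g8 = g3 ∧ g7 = 1 ∧ 0 = 0
g9 = in0 ∨ g8 = 1 ∨ 0 = 1
So g9 = 1.

in0=1, in2=0, in3=0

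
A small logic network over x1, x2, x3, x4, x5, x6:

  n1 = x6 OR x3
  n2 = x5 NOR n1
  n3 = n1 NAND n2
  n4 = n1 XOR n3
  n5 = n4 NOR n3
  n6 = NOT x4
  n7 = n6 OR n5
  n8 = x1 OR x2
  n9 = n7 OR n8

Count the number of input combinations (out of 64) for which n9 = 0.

8

n9 = n7 OR n8 must be 0, so both n7 = 0 and n8 = 0.
Enumerating the 64 input combinations, 8 give n9 = 0 and 56 give n9 = 1.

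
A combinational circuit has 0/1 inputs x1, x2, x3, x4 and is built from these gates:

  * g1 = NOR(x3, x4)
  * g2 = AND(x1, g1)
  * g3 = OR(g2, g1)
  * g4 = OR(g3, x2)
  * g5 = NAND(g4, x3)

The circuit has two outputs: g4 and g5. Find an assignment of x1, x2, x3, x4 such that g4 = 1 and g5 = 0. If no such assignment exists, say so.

Check with x1=0, x2=1, x3=1, x4=1:
g1 = NOR(x3, x4) = NOR(1, 1) = 0
g2 = AND(x1, g1) = AND(0, 0) = 0
g3 = OR(g2, g1) = OR(0, 0) = 0
g4 = OR(g3, x2) = OR(0, 1) = 1
g5 = NAND(g4, x3) = NAND(1, 1) = 0
So g4 = 1 and g5 = 0.

x1=0, x2=1, x3=1, x4=1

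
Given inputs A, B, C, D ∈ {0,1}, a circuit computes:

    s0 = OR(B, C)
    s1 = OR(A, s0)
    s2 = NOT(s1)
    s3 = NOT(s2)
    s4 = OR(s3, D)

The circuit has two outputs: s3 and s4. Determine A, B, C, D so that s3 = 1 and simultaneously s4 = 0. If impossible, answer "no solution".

no solution exists

Across all 16 input combinations, none give both s3 = 1 and s4 = 0.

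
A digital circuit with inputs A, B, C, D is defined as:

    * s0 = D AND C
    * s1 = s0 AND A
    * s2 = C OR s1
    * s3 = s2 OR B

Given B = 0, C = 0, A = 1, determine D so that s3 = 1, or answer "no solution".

With B = 0, C = 0, A = 1 fixed, none of the 2 settings of D give s3 = 1.
For example, with D=1:
s0 = D AND C = 1 AND 0 = 0
s1 = s0 AND A = 0 AND 1 = 0
s2 = C OR s1 = 0 OR 0 = 0
s3 = s2 OR B = 0 OR 0 = 0
giving s3 = 0 ≠ 1.

no solution exists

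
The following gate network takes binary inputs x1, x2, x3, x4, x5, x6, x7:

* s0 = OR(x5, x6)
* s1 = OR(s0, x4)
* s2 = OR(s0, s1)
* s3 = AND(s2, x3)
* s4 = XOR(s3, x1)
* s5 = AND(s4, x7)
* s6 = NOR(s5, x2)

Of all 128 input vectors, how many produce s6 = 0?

s6 = NOR(s5, x2) must be 0, so at least one of s5, x2 is 1.
Enumerating the 128 input combinations, 80 give s6 = 0 and 48 give s6 = 1.

80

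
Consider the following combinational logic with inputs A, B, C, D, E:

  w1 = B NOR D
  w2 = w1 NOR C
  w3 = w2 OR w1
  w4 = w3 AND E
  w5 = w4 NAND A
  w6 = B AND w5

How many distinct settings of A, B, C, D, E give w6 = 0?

w6 = B AND w5 must be 0, so at least one of B, w5 is 0.
Enumerating the 32 input combinations, 18 give w6 = 0 and 14 give w6 = 1.

18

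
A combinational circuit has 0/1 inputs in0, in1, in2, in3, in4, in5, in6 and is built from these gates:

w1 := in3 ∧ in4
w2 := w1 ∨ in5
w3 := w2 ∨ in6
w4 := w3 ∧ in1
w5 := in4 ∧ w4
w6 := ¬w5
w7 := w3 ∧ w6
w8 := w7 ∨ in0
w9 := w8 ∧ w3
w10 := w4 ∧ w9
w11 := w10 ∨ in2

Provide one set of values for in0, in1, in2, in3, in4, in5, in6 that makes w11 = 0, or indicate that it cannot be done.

in0=0, in1=0, in2=0, in3=1, in4=1, in5=0, in6=0

w11 = w10 ∨ in2 must be 0, so both w10 = 0 and in2 = 0.
Check with in0=0, in1=0, in2=0, in3=1, in4=1, in5=0, in6=0:
w1 = in3 ∧ in4 = 1 ∧ 1 = 1
w2 = w1 ∨ in5 = 1 ∨ 0 = 1
w3 = w2 ∨ in6 = 1 ∨ 0 = 1
w4 = w3 ∧ in1 = 1 ∧ 0 = 0
w5 = in4 ∧ w4 = 1 ∧ 0 = 0
w6 = ¬w5 = ¬0 = 1
w7 = w3 ∧ w6 = 1 ∧ 1 = 1
w8 = w7 ∨ in0 = 1 ∨ 0 = 1
w9 = w8 ∧ w3 = 1 ∧ 1 = 1
w10 = w4 ∧ w9 = 0 ∧ 1 = 0
w11 = w10 ∨ in2 = 0 ∨ 0 = 0
So w11 = 0 as required.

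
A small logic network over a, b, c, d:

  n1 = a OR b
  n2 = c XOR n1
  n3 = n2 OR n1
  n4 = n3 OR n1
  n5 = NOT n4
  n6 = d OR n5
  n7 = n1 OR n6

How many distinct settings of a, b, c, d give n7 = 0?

1

n7 = n1 OR n6 must be 0, so both n1 = 0 and n6 = 0.
n1 = a OR b must be 0, so both a = 0 and b = 0.
n6 = d OR n5 must be 0, so both d = 0 and n5 = 0.
Enumerating the 16 input combinations, 1 give n7 = 0 and 15 give n7 = 1.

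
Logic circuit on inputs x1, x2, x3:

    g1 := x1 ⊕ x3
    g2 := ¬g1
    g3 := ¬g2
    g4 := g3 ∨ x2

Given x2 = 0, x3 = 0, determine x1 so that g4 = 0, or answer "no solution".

g4 = g3 ∨ x2 must be 0, so both g3 = 0 and x2 = 0.
Check with x2 = 0, x3 = 0 and x1=0:
g1 = x1 ⊕ x3 = 0 ⊕ 0 = 0
g2 = ¬g1 = ¬0 = 1
g3 = ¬g2 = ¬1 = 0
g4 = g3 ∨ x2 = 0 ∨ 0 = 0
So g4 = 0.

x1=0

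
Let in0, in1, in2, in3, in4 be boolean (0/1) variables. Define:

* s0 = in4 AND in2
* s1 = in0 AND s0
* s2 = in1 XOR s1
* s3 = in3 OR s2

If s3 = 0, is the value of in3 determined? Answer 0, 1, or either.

0

s3 = in3 OR s2 must be 0, so both in3 = 0 and s2 = 0.
Every assignment with s3 = 0 has in3 = 0; there are 8 such assignment(s).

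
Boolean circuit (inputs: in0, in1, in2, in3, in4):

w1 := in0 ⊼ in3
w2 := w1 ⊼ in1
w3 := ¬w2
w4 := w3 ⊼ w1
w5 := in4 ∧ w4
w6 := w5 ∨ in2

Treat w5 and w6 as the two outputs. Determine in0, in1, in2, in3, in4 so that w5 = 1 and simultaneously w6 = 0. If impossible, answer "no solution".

Across all 32 input combinations, none give both w5 = 1 and w6 = 0.

no solution exists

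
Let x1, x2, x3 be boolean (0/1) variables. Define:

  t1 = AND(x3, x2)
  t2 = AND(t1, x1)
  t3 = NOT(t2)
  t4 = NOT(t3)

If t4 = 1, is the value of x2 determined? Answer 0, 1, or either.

1

t4 = NOT(t3) must be 1, so t3 = 0.
t3 = NOT(t2) must be 0, so t2 = 1.
Every assignment with t4 = 1 has x2 = 1; there are 1 such assignment(s).
  x1=1, x2=1, x3=1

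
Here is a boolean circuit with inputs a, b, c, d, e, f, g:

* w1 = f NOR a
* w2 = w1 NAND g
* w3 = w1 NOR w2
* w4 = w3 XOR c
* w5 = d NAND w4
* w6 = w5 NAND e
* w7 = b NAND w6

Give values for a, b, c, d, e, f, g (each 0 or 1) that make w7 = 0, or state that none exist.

a=0 b=1 c=1 d=1 e=1 f=0 g=1

w7 = b NAND w6 must be 0, so both b = 1 and w6 = 1.
w6 = w5 NAND e must be 1, so at least one of w5, e is 0.
Check with a=0 b=1 c=1 d=1 e=1 f=0 g=1:
w1 = f NOR a = 0 NOR 0 = 1
w2 = w1 NAND g = 1 NAND 1 = 0
w3 = w1 NOR w2 = 1 NOR 0 = 0
w4 = w3 XOR c = 0 XOR 1 = 1
w5 = d NAND w4 = 1 NAND 1 = 0
w6 = w5 NAND e = 0 NAND 1 = 1
w7 = b NAND w6 = 1 NAND 1 = 0
So w7 = 0 as required.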